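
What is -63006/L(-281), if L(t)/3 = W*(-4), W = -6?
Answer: -10501/12 ≈ -875.08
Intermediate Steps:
L(t) = 72 (L(t) = 3*(-6*(-4)) = 3*24 = 72)
-63006/L(-281) = -63006/72 = -63006*1/72 = -10501/12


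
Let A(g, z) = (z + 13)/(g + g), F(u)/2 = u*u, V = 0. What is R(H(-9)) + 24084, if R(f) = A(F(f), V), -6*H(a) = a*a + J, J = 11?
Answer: 203847093/8464 ≈ 24084.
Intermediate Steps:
F(u) = 2*u² (F(u) = 2*(u*u) = 2*u²)
H(a) = -11/6 - a²/6 (H(a) = -(a*a + 11)/6 = -(a² + 11)/6 = -(11 + a²)/6 = -11/6 - a²/6)
A(g, z) = (13 + z)/(2*g) (A(g, z) = (13 + z)/((2*g)) = (13 + z)*(1/(2*g)) = (13 + z)/(2*g))
R(f) = 13/(4*f²) (R(f) = (13 + 0)/(2*((2*f²))) = (½)*(1/(2*f²))*13 = 13/(4*f²))
R(H(-9)) + 24084 = 13/(4*(-11/6 - ⅙*(-9)²)²) + 24084 = 13/(4*(-11/6 - ⅙*81)²) + 24084 = 13/(4*(-11/6 - 27/2)²) + 24084 = 13/(4*(-46/3)²) + 24084 = (13/4)*(9/2116) + 24084 = 117/8464 + 24084 = 203847093/8464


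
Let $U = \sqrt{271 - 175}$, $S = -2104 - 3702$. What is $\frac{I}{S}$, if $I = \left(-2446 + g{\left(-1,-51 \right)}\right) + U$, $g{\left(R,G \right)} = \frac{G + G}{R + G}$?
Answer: $\frac{63545}{150956} - \frac{2 \sqrt{6}}{2903} \approx 0.41926$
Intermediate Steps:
$S = -5806$
$U = 4 \sqrt{6}$ ($U = \sqrt{96} = 4 \sqrt{6} \approx 9.798$)
$g{\left(R,G \right)} = \frac{2 G}{G + R}$
$I = - \frac{63545}{26} + 4 \sqrt{6}$ ($I = \left(-2446 + 2 \left(-51\right) \frac{1}{-51 - 1}\right) + 4 \sqrt{6} = \left(-2446 + 2 \left(-51\right) \frac{1}{-52}\right) + 4 \sqrt{6} = \left(-2446 + 2 \left(-51\right) \left(- \frac{1}{52}\right)\right) + 4 \sqrt{6} = \left(-2446 + \frac{51}{26}\right) + 4 \sqrt{6} = - \frac{63545}{26} + 4 \sqrt{6} \approx -2434.2$)
$\frac{I}{S} = \frac{- \frac{63545}{26} + 4 \sqrt{6}}{-5806} = \left(- \frac{63545}{26} + 4 \sqrt{6}\right) \left(- \frac{1}{5806}\right) = \frac{63545}{150956} - \frac{2 \sqrt{6}}{2903}$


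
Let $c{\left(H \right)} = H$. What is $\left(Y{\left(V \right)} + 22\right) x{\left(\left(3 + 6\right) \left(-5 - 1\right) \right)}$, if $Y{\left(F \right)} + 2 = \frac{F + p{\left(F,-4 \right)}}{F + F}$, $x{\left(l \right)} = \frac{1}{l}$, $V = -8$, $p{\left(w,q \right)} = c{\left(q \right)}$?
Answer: $- \frac{83}{216} \approx -0.38426$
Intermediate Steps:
$p{\left(w,q \right)} = q$
$Y{\left(F \right)} = -2 + \frac{-4 + F}{2 F}$ ($Y{\left(F \right)} = -2 + \frac{F - 4}{F + F} = -2 + \frac{-4 + F}{2 F}$)
$\left(Y{\left(V \right)} + 22\right) x{\left(\left(3 + 6\right) \left(-5 - 1\right) \right)} = \frac{\left(- \frac{3}{2} - \frac{2}{-8}\right) + 22}{\left(3 + 6\right) \left(-5 - 1\right)} = \frac{\left(- \frac{3}{2} - - \frac{1}{4}\right) + 22}{9 \left(-6\right)} = \frac{\left(- \frac{3}{2} + \frac{1}{4}\right) + 22}{-54} = \left(- \frac{5}{4} + 22\right) \left(- \frac{1}{54}\right) = \frac{83}{4} \left(- \frac{1}{54}\right) = - \frac{83}{216}$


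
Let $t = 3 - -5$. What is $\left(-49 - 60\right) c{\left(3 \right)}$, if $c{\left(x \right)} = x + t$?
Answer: $-1199$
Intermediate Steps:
$t = 8$ ($t = 3 + 5 = 8$)
$c{\left(x \right)} = 8 + x$ ($c{\left(x \right)} = x + 8 = 8 + x$)
$\left(-49 - 60\right) c{\left(3 \right)} = \left(-49 - 60\right) \left(8 + 3\right) = \left(-109\right) 11 = -1199$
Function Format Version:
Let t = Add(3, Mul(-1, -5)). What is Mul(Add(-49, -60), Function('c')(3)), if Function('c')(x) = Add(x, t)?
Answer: -1199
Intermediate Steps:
t = 8 (t = Add(3, 5) = 8)
Function('c')(x) = Add(8, x) (Function('c')(x) = Add(x, 8) = Add(8, x))
Mul(Add(-49, -60), Function('c')(3)) = Mul(Add(-49, -60), Add(8, 3)) = Mul(-109, 11) = -1199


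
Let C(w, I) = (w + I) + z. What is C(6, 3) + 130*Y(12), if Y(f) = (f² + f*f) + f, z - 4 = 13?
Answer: 39026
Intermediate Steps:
z = 17 (z = 4 + 13 = 17)
Y(f) = f + 2*f² (Y(f) = (f² + f²) + f = 2*f² + f = f + 2*f²)
C(w, I) = 17 + I + w (C(w, I) = (w + I) + 17 = (I + w) + 17 = 17 + I + w)
C(6, 3) + 130*Y(12) = (17 + 3 + 6) + 130*(12*(1 + 2*12)) = 26 + 130*(12*(1 + 24)) = 26 + 130*(12*25) = 26 + 130*300 = 26 + 39000 = 39026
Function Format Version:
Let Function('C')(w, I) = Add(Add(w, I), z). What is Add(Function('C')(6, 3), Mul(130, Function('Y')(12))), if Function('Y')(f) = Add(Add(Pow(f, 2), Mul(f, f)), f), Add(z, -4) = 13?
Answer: 39026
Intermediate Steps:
z = 17 (z = Add(4, 13) = 17)
Function('Y')(f) = Add(f, Mul(2, Pow(f, 2))) (Function('Y')(f) = Add(Add(Pow(f, 2), Pow(f, 2)), f) = Add(Mul(2, Pow(f, 2)), f) = Add(f, Mul(2, Pow(f, 2))))
Function('C')(w, I) = Add(17, I, w) (Function('C')(w, I) = Add(Add(w, I), 17) = Add(Add(I, w), 17) = Add(17, I, w))
Add(Function('C')(6, 3), Mul(130, Function('Y')(12))) = Add(Add(17, 3, 6), Mul(130, Mul(12, Add(1, Mul(2, 12))))) = Add(26, Mul(130, Mul(12, Add(1, 24)))) = Add(26, Mul(130, Mul(12, 25))) = Add(26, Mul(130, 300)) = Add(26, 39000) = 39026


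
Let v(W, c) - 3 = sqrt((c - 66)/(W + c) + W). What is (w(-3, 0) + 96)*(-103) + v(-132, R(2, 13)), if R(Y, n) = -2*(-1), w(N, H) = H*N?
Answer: -9885 + 2*I*sqrt(138905)/65 ≈ -9885.0 + 11.468*I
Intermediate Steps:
R(Y, n) = 2
v(W, c) = 3 + sqrt(W + (-66 + c)/(W + c)) (v(W, c) = 3 + sqrt((c - 66)/(W + c) + W) = 3 + sqrt((-66 + c)/(W + c) + W) = 3 + sqrt(W + (-66 + c)/(W + c)))
(w(-3, 0) + 96)*(-103) + v(-132, R(2, 13)) = (0*(-3) + 96)*(-103) + (3 + sqrt((-66 + 2 - 132*(-132 + 2))/(-132 + 2))) = (0 + 96)*(-103) + (3 + sqrt((-66 + 2 - 132*(-130))/(-130))) = 96*(-103) + (3 + sqrt(-(-66 + 2 + 17160)/130)) = -9888 + (3 + sqrt(-1/130*17096)) = -9888 + (3 + sqrt(-8548/65)) = -9888 + (3 + 2*I*sqrt(138905)/65) = -9885 + 2*I*sqrt(138905)/65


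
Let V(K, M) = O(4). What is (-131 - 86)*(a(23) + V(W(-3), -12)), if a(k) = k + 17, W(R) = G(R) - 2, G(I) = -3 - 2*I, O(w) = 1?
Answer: -8897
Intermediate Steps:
W(R) = -5 - 2*R (W(R) = (-3 - 2*R) - 2 = -5 - 2*R)
V(K, M) = 1
a(k) = 17 + k
(-131 - 86)*(a(23) + V(W(-3), -12)) = (-131 - 86)*((17 + 23) + 1) = -217*(40 + 1) = -217*41 = -8897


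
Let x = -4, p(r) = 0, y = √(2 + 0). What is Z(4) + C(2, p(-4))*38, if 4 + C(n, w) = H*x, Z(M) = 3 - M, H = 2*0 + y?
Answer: -153 - 152*√2 ≈ -367.96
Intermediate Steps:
y = √2 ≈ 1.4142
H = √2 (H = 2*0 + √2 = 0 + √2 = √2 ≈ 1.4142)
C(n, w) = -4 - 4*√2 (C(n, w) = -4 + √2*(-4) = -4 - 4*√2)
Z(4) + C(2, p(-4))*38 = (3 - 1*4) + (-4 - 4*√2)*38 = (3 - 4) + (-152 - 152*√2) = -1 + (-152 - 152*√2) = -153 - 152*√2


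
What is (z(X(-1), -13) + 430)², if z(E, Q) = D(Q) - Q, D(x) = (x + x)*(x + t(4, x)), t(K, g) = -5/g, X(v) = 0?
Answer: 594441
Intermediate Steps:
D(x) = 2*x*(x - 5/x) (D(x) = (x + x)*(x - 5/x) = (2*x)*(x - 5/x) = 2*x*(x - 5/x))
z(E, Q) = -10 - Q + 2*Q² (z(E, Q) = (-10 + 2*Q²) - Q = -10 - Q + 2*Q²)
(z(X(-1), -13) + 430)² = ((-10 - 1*(-13) + 2*(-13)²) + 430)² = ((-10 + 13 + 2*169) + 430)² = ((-10 + 13 + 338) + 430)² = (341 + 430)² = 771² = 594441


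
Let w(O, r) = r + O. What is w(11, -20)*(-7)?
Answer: 63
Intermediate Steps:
w(O, r) = O + r
w(11, -20)*(-7) = (11 - 20)*(-7) = -9*(-7) = 63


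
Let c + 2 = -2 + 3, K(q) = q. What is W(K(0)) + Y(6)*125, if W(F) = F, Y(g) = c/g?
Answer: -125/6 ≈ -20.833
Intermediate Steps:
c = -1 (c = -2 + (-2 + 3) = -2 + 1 = -1)
Y(g) = -1/g
W(K(0)) + Y(6)*125 = 0 - 1/6*125 = 0 - 125/6 = -125/6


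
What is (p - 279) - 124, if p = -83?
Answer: -486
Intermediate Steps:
(p - 279) - 124 = (-83 - 279) - 124 = -362 - 124 = -486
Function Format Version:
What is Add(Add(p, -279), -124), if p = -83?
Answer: -486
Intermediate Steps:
Add(Add(p, -279), -124) = Add(Add(-83, -279), -124) = Add(-362, -124) = -486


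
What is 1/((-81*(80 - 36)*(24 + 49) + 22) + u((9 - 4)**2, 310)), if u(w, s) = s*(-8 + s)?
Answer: -1/166530 ≈ -6.0049e-6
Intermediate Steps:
1/((-81*(80 - 36)*(24 + 49) + 22) + u((9 - 4)**2, 310)) = 1/((-81*(80 - 36)*(24 + 49) + 22) + 310*(-8 + 310)) = 1/((-3564*73 + 22) + 310*302) = 1/((-81*3212 + 22) + 93620) = 1/((-260172 + 22) + 93620) = 1/(-260150 + 93620) = 1/(-166530) = -1/166530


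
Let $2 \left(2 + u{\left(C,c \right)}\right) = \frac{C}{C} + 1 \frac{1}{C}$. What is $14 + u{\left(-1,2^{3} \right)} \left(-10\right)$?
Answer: $34$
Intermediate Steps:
$u{\left(C,c \right)} = - \frac{3}{2} + \frac{1}{2 C}$ ($u{\left(C,c \right)} = -2 + \frac{\frac{C}{C} + 1 \frac{1}{C}}{2} = -2 + \frac{1 + \frac{1}{C}}{2} = -2 + \left(\frac{1}{2} + \frac{1}{2 C}\right) = - \frac{3}{2} + \frac{1}{2 C}$)
$14 + u{\left(-1,2^{3} \right)} \left(-10\right) = 14 + \frac{1 - -3}{2 \left(-1\right)} \left(-10\right) = 14 + \frac{1}{2} \left(-1\right) \left(1 + 3\right) \left(-10\right) = 14 + \frac{1}{2} \left(-1\right) 4 \left(-10\right) = 14 - -20 = 14 + 20 = 34$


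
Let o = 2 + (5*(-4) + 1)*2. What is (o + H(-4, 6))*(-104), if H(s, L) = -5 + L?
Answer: 3640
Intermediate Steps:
o = -36 (o = 2 + (-20 + 1)*2 = 2 - 19*2 = 2 - 38 = -36)
(o + H(-4, 6))*(-104) = (-36 + (-5 + 6))*(-104) = (-36 + 1)*(-104) = -35*(-104) = 3640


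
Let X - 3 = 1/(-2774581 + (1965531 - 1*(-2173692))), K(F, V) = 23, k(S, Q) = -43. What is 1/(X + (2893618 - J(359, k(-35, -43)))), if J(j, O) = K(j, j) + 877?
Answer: 1364642/3947528570883 ≈ 3.4570e-7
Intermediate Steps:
J(j, O) = 900 (J(j, O) = 23 + 877 = 900)
X = 4093927/1364642 (X = 3 + 1/(-2774581 + (1965531 - 1*(-2173692))) = 3 + 1/(-2774581 + (1965531 + 2173692)) = 3 + 1/(-2774581 + 4139223) = 3 + 1/1364642 = 4093927/1364642 ≈ 3.0000)
1/(X + (2893618 - J(359, k(-35, -43)))) = 1/(4093927/1364642 + (2893618 - 1*900)) = 1/(4093927/1364642 + (2893618 - 900)) = 1/(4093927/1364642 + 2892718) = 1/(3947528570883/1364642) = 1364642/3947528570883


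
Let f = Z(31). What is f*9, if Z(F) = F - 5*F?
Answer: -1116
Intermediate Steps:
Z(F) = -4*F
f = -124 (f = -4*31 = -124)
f*9 = -124*9 = -1116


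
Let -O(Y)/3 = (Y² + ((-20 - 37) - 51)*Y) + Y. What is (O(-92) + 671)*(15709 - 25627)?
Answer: 538081254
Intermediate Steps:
O(Y) = -3*Y² + 321*Y (O(Y) = -3*((Y² + ((-20 - 37) - 51)*Y) + Y) = -3*((Y² + (-57 - 51)*Y) + Y) = -3*((Y² - 108*Y) + Y) = -3*(Y² - 107*Y) = -3*Y² + 321*Y)
(O(-92) + 671)*(15709 - 25627) = (3*(-92)*(107 - 1*(-92)) + 671)*(15709 - 25627) = (3*(-92)*(107 + 92) + 671)*(-9918) = (3*(-92)*199 + 671)*(-9918) = (-54924 + 671)*(-9918) = -54253*(-9918) = 538081254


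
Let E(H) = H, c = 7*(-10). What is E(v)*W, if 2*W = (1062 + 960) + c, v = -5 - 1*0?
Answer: -4880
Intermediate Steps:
v = -5 (v = -5 + 0 = -5)
c = -70
W = 976 (W = ((1062 + 960) - 70)/2 = (2022 - 70)/2 = (1/2)*1952 = 976)
E(v)*W = -5*976 = -4880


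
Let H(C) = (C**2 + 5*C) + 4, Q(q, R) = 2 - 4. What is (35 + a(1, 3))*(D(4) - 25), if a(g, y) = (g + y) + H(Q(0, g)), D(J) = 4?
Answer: -777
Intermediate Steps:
Q(q, R) = -2
H(C) = 4 + C**2 + 5*C
a(g, y) = -2 + g + y (a(g, y) = (g + y) + (4 + (-2)**2 + 5*(-2)) = (g + y) + (4 + 4 - 10) = (g + y) - 2 = -2 + g + y)
(35 + a(1, 3))*(D(4) - 25) = (35 + (-2 + 1 + 3))*(4 - 25) = (35 + 2)*(-21) = 37*(-21) = -777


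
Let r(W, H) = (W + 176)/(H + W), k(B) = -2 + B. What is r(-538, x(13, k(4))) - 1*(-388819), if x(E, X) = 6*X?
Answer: 102259578/263 ≈ 3.8882e+5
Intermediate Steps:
r(W, H) = (176 + W)/(H + W)
r(-538, x(13, k(4))) - 1*(-388819) = (176 - 538)/(6*(-2 + 4) - 538) - 1*(-388819) = -362/(6*2 - 538) + 388819 = -362/(12 - 538) + 388819 = -362/(-526) + 388819 = -1/526*(-362) + 388819 = 181/263 + 388819 = 102259578/263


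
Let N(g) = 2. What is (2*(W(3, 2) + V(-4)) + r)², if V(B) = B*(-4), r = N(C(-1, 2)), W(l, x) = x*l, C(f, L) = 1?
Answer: 2116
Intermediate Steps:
W(l, x) = l*x
r = 2
V(B) = -4*B
(2*(W(3, 2) + V(-4)) + r)² = (2*(3*2 - 4*(-4)) + 2)² = (2*(6 + 16) + 2)² = (2*22 + 2)² = (44 + 2)² = 46² = 2116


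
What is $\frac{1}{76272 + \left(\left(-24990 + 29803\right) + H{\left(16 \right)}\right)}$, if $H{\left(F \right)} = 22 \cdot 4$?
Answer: $\frac{1}{81173} \approx 1.2319 \cdot 10^{-5}$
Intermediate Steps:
$H{\left(F \right)} = 88$
$\frac{1}{76272 + \left(\left(-24990 + 29803\right) + H{\left(16 \right)}\right)} = \frac{1}{76272 + \left(\left(-24990 + 29803\right) + 88\right)} = \frac{1}{76272 + \left(4813 + 88\right)} = \frac{1}{76272 + 4901} = \frac{1}{81173}$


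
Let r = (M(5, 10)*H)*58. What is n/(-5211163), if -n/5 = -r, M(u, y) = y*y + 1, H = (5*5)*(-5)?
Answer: 3661250/5211163 ≈ 0.70258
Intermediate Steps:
H = -125 (H = 25*(-5) = -125)
M(u, y) = 1 + y**2 (M(u, y) = y**2 + 1 = 1 + y**2)
r = -732250 (r = ((1 + 10**2)*(-125))*58 = ((1 + 100)*(-125))*58 = (101*(-125))*58 = -12625*58 = -732250)
n = -3661250 (n = -(-5)*(-732250) = -5*732250 = -3661250)
n/(-5211163) = -3661250/(-5211163) = -3661250*(-1/5211163) = 3661250/5211163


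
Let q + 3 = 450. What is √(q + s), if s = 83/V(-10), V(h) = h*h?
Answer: √44783/10 ≈ 21.162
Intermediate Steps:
V(h) = h²
q = 447 (q = -3 + 450 = 447)
s = 83/100 (s = 83/((-10)²) = 83/100 ≈ 0.83000)
√(q + s) = √(447 + 83/100) = √(44783/100) = √44783/10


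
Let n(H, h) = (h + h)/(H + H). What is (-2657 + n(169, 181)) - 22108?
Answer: -4185104/169 ≈ -24764.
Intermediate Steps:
n(H, h) = h/H (n(H, h) = (2*h)/((2*H)) = (2*h)*(1/(2*H)) = h/H)
(-2657 + n(169, 181)) - 22108 = (-2657 + 181/169) - 22108 = -448852/169 - 22108 = -4185104/169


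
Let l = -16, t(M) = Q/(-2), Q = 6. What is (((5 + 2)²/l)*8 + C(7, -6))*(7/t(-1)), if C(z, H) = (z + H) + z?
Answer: 77/2 ≈ 38.500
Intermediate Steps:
t(M) = -3 (t(M) = 6/(-2) = 6*(-½) = -3)
C(z, H) = H + 2*z (C(z, H) = (H + z) + z = H + 2*z)
(((5 + 2)²/l)*8 + C(7, -6))*(7/t(-1)) = (((5 + 2)²/(-16))*8 + (-6 + 2*7))*(7/(-3)) = ((7²*(-1/16))*8 + (-6 + 14))*(7*(-⅓)) = ((49*(-1/16))*8 + 8)*(-7/3) = (-49/16*8 + 8)*(-7/3) = (-49/2 + 8)*(-7/3) = -33/2*(-7/3) = 77/2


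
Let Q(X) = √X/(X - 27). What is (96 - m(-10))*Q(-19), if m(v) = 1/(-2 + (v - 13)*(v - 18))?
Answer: -61631*I*√19/29532 ≈ -9.0967*I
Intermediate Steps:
m(v) = 1/(-2 + (-18 + v)*(-13 + v)) (m(v) = 1/(-2 + (-13 + v)*(-18 + v)) = 1/(-2 + (-18 + v)*(-13 + v)))
Q(X) = √X/(-27 + X)
(96 - m(-10))*Q(-19) = (96 - 1/(232 + (-10)² - 31*(-10)))*(√(-19)/(-27 - 19)) = (96 - 1/(232 + 100 + 310))*((I*√19)/(-46)) = (96 - 1/642)*((I*√19)*(-1/46)) = (96 - 1*1/642)*(-I*√19/46) = (96 - 1/642)*(-I*√19/46) = 61631*(-I*√19/46)/642 = -61631*I*√19/29532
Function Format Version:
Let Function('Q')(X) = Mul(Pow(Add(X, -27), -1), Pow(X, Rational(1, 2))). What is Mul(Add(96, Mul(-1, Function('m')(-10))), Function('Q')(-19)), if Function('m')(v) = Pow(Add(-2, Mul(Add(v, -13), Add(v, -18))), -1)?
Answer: Mul(Rational(-61631, 29532), I, Pow(19, Rational(1, 2))) ≈ Mul(-9.0967, I)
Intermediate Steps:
Function('m')(v) = Pow(Add(-2, Mul(Add(-18, v), Add(-13, v))), -1) (Function('m')(v) = Pow(Add(-2, Mul(Add(-13, v), Add(-18, v))), -1) = Pow(Add(-2, Mul(Add(-18, v), Add(-13, v))), -1))
Function('Q')(X) = Mul(Pow(X, Rational(1, 2)), Pow(Add(-27, X), -1)) (Function('Q')(X) = Mul(Pow(Add(-27, X), -1), Pow(X, Rational(1, 2))) = Mul(Pow(X, Rational(1, 2)), Pow(Add(-27, X), -1)))
Mul(Add(96, Mul(-1, Function('m')(-10))), Function('Q')(-19)) = Mul(Add(96, Mul(-1, Pow(Add(232, Pow(-10, 2), Mul(-31, -10)), -1))), Mul(Pow(-19, Rational(1, 2)), Pow(Add(-27, -19), -1))) = Mul(Add(96, Mul(-1, Pow(Add(232, 100, 310), -1))), Mul(Mul(I, Pow(19, Rational(1, 2))), Pow(-46, -1))) = Mul(Add(96, Mul(-1, Pow(642, -1))), Mul(Mul(I, Pow(19, Rational(1, 2))), Rational(-1, 46))) = Mul(Add(96, Mul(-1, Rational(1, 642))), Mul(Rational(-1, 46), I, Pow(19, Rational(1, 2)))) = Mul(Add(96, Rational(-1, 642)), Mul(Rational(-1, 46), I, Pow(19, Rational(1, 2)))) = Mul(Rational(61631, 642), Mul(Rational(-1, 46), I, Pow(19, Rational(1, 2)))) = Mul(Rational(-61631, 29532), I, Pow(19, Rational(1, 2)))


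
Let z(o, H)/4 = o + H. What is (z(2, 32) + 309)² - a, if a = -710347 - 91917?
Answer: 1000289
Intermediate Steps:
z(o, H) = 4*H + 4*o (z(o, H) = 4*(o + H) = 4*(H + o) = 4*H + 4*o)
a = -802264
(z(2, 32) + 309)² - a = ((4*32 + 4*2) + 309)² - 1*(-802264) = ((128 + 8) + 309)² + 802264 = (136 + 309)² + 802264 = 445² + 802264 = 198025 + 802264 = 1000289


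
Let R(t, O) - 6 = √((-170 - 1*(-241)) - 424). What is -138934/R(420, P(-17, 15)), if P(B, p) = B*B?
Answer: -833604/389 + 138934*I*√353/389 ≈ -2142.9 + 6710.4*I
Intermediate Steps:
P(B, p) = B²
R(t, O) = 6 + I*√353 (R(t, O) = 6 + √((-170 - 1*(-241)) - 424) = 6 + √((-170 + 241) - 424) = 6 + √(71 - 424) = 6 + √(-353) = 6 + I*√353)
-138934/R(420, P(-17, 15)) = -138934/(6 + I*√353)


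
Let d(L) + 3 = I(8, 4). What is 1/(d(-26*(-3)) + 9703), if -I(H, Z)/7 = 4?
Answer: 1/9672 ≈ 0.00010339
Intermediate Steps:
I(H, Z) = -28 (I(H, Z) = -7*4 = -28)
d(L) = -31 (d(L) = -3 - 28 = -31)
1/(d(-26*(-3)) + 9703) = 1/(-31 + 9703) = 1/9672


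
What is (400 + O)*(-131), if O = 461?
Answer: -112791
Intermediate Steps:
(400 + O)*(-131) = (400 + 461)*(-131) = 861*(-131) = -112791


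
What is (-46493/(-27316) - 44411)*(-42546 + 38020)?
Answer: 2745209958729/13658 ≈ 2.0100e+8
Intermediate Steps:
(-46493/(-27316) - 44411)*(-42546 + 38020) = (-46493*(-1/27316) - 44411)*(-4526) = (46493/27316 - 44411)*(-4526) = -1213084383/27316*(-4526) = 2745209958729/13658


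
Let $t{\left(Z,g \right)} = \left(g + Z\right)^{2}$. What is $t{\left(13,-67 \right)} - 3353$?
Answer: $-437$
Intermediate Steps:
$t{\left(Z,g \right)} = \left(Z + g\right)^{2}$
$t{\left(13,-67 \right)} - 3353 = \left(13 - 67\right)^{2} - 3353 = \left(-54\right)^{2} - 3353 = 2916 - 3353 = -437$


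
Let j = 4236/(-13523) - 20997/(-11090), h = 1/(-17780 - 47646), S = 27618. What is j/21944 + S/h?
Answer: -5946521362120059744249/3290943216080 ≈ -1.8069e+9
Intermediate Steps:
h = -1/65426 (h = 1/(-65426) = -1/65426 ≈ -1.5284e-5)
j = 236965191/149970070 (j = 4236*(-1/13523) - 20997*(-1/11090) = -4236/13523 + 20997/11090 = 236965191/149970070 ≈ 1.5801)
j/21944 + S/h = (236965191/149970070)/21944 + 27618/(-1/65426) = (236965191/149970070)*(1/21944) + 27618*(-65426) = 236965191/3290943216080 - 1806935268 = -5946521362120059744249/3290943216080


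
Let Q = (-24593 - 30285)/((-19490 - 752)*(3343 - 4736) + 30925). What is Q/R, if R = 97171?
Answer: -54878/2742946000301 ≈ -2.0007e-8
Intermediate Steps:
Q = -54878/28228031 (Q = -54878/(-20242*(-1393) + 30925) = -54878/(28197106 + 30925) = -54878/28228031 ≈ -0.0019441)
Q/R = -54878/28228031/97171 = -54878/28228031*1/97171 = -54878/2742946000301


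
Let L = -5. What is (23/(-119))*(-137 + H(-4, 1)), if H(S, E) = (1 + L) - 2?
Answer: 3289/119 ≈ 27.639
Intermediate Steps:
H(S, E) = -6 (H(S, E) = (1 - 5) - 2 = -4 - 2 = -6)
(23/(-119))*(-137 + H(-4, 1)) = (23/(-119))*(-137 - 6) = (23*(-1/119))*(-143) = -23/119*(-143) = 3289/119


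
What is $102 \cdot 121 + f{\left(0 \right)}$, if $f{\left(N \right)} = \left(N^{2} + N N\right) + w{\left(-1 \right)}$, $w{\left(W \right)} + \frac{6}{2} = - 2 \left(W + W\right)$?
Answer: $12343$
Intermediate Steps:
$w{\left(W \right)} = -3 - 4 W$ ($w{\left(W \right)} = -3 - 2 \left(W + W\right) = -3 - 2 \cdot 2 W = -3 - 4 W$)
$f{\left(N \right)} = 1 + 2 N^{2}$ ($f{\left(N \right)} = \left(N^{2} + N N\right) - -1 = \left(N^{2} + N^{2}\right) + \left(-3 + 4\right) = 2 N^{2} + 1 = 1 + 2 N^{2}$)
$102 \cdot 121 + f{\left(0 \right)} = 102 \cdot 121 + \left(1 + 2 \cdot 0^{2}\right) = 12342 + \left(1 + 2 \cdot 0\right) = 12342 + \left(1 + 0\right) = 12342 + 1 = 12343$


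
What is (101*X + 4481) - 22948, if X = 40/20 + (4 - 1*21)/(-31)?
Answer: -564498/31 ≈ -18210.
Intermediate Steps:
X = 79/31 (X = 40*(1/20) + (4 - 21)*(-1/31) = 2 - 17*(-1/31) = 2 + 17/31 = 79/31 ≈ 2.5484)
(101*X + 4481) - 22948 = (101*(79/31) + 4481) - 22948 = (7979/31 + 4481) - 22948 = 146890/31 - 22948 = -564498/31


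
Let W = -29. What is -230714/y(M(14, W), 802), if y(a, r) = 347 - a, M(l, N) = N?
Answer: -115357/188 ≈ -613.60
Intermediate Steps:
-230714/y(M(14, W), 802) = -230714/(347 - 1*(-29)) = -230714/(347 + 29) = -230714/376 = -230714*1/376 = -115357/188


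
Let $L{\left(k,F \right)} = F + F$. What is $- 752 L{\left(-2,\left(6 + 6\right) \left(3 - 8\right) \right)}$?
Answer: $90240$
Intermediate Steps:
$L{\left(k,F \right)} = 2 F$
$- 752 L{\left(-2,\left(6 + 6\right) \left(3 - 8\right) \right)} = - 752 \cdot 2 \left(6 + 6\right) \left(3 - 8\right) = - 752 \cdot 2 \cdot 12 \left(3 - 8\right) = - 752 \cdot 2 \cdot 12 \left(-5\right) = - 752 \cdot 2 \left(-60\right) = \left(-752\right) \left(-120\right) = 90240$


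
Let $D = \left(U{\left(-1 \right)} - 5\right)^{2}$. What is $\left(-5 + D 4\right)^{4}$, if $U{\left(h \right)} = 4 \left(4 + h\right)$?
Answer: $1330863361$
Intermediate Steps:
$U{\left(h \right)} = 16 + 4 h$
$D = 49$ ($D = \left(\left(16 + 4 \left(-1\right)\right) - 5\right)^{2} = \left(\left(16 - 4\right) - 5\right)^{2} = \left(12 - 5\right)^{2} = 7^{2} = 49$)
$\left(-5 + D 4\right)^{4} = \left(-5 + 49 \cdot 4\right)^{4} = \left(-5 + 196\right)^{4} = 191^{4} = 1330863361$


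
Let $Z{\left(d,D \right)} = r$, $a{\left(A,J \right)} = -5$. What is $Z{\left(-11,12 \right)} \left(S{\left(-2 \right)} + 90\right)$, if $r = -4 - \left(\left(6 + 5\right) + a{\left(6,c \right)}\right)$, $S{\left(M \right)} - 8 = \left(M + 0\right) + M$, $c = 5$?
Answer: $-940$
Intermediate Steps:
$S{\left(M \right)} = 8 + 2 M$ ($S{\left(M \right)} = 8 + \left(\left(M + 0\right) + M\right) = 8 + \left(M + M\right) = 8 + 2 M$)
$r = -10$ ($r = -4 - \left(\left(6 + 5\right) - 5\right) = -4 - \left(11 - 5\right) = -4 - 6 = -10$)
$Z{\left(d,D \right)} = -10$
$Z{\left(-11,12 \right)} \left(S{\left(-2 \right)} + 90\right) = - 10 \left(\left(8 + 2 \left(-2\right)\right) + 90\right) = - 10 \left(\left(8 - 4\right) + 90\right) = - 10 \left(4 + 90\right) = \left(-10\right) 94 = -940$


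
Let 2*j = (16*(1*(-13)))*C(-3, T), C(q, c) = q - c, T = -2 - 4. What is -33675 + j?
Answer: -33987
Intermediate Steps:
T = -6
j = -312 (j = ((16*(1*(-13)))*(-3 - 1*(-6)))/2 = ((16*(-13))*(-3 + 6))/2 = (-208*3)/2 = (½)*(-624) = -312)
-33675 + j = -33675 - 312 = -33987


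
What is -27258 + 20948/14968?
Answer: -101994199/3742 ≈ -27257.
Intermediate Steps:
-27258 + 20948/14968 = -27258 + 20948*(1/14968) = -27258 + 5237/3742 = -101994199/3742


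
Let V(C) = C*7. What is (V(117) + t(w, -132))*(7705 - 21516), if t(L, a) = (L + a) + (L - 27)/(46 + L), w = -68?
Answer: -189390243/22 ≈ -8.6086e+6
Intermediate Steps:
t(L, a) = L + a + (-27 + L)/(46 + L) (t(L, a) = (L + a) + (-27 + L)/(46 + L) = L + a + (-27 + L)/(46 + L))
V(C) = 7*C
(V(117) + t(w, -132))*(7705 - 21516) = (7*117 + (-27 + (-68)² + 46*(-132) + 47*(-68) - 68*(-132))/(46 - 68))*(7705 - 21516) = (819 + (-27 + 4624 - 6072 - 3196 + 8976)/(-22))*(-13811) = (819 - 1/22*4305)*(-13811) = (819 - 4305/22)*(-13811) = (13713/22)*(-13811) = -189390243/22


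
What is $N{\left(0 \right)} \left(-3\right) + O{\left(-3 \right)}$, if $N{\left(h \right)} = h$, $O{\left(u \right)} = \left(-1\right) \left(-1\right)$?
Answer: $1$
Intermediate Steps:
$O{\left(u \right)} = 1$
$N{\left(0 \right)} \left(-3\right) + O{\left(-3 \right)} = 0 \left(-3\right) + 1 = 0 + 1 = 1$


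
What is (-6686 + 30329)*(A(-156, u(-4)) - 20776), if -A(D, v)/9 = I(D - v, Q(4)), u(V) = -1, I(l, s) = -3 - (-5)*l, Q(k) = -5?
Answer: -325658682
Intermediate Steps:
I(l, s) = -3 + 5*l
A(D, v) = 27 - 45*D + 45*v (A(D, v) = -9*(-3 + 5*(D - v)) = -9*(-3 + (-5*v + 5*D)) = -9*(-3 - 5*v + 5*D) = 27 - 45*D + 45*v)
(-6686 + 30329)*(A(-156, u(-4)) - 20776) = (-6686 + 30329)*((27 - 45*(-156) + 45*(-1)) - 20776) = 23643*((27 + 7020 - 45) - 20776) = 23643*(7002 - 20776) = 23643*(-13774) = -325658682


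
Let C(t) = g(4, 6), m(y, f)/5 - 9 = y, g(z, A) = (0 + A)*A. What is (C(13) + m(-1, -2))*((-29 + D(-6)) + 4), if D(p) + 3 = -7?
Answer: -2660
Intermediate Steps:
D(p) = -10 (D(p) = -3 - 7 = -10)
g(z, A) = A² (g(z, A) = A*A = A²)
m(y, f) = 45 + 5*y
C(t) = 36 (C(t) = 6² = 36)
(C(13) + m(-1, -2))*((-29 + D(-6)) + 4) = (36 + (45 + 5*(-1)))*((-29 - 10) + 4) = (36 + (45 - 5))*(-39 + 4) = (36 + 40)*(-35) = 76*(-35) = -2660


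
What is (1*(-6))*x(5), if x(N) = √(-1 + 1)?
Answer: 0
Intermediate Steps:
x(N) = 0 (x(N) = √0 = 0)
(1*(-6))*x(5) = (1*(-6))*0 = -6*0 = 0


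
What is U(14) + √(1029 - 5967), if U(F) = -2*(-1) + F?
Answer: 16 + I*√4938 ≈ 16.0 + 70.271*I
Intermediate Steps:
U(F) = 2 + F
U(14) + √(1029 - 5967) = (2 + 14) + √(1029 - 5967) = 16 + √(-4938) = 16 + I*√4938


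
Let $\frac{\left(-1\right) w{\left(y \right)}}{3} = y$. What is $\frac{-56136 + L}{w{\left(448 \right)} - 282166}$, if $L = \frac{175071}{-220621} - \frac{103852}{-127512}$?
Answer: $\frac{56400269186669}{284844774719340} \approx 0.198$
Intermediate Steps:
$w{\left(y \right)} = - 3 y$
$L = \frac{21009955}{1004708034}$ ($L = 175071 \left(- \frac{1}{220621}\right) - - \frac{3709}{4554} = - \frac{175071}{220621} + \frac{3709}{4554} = \frac{21009955}{1004708034} \approx 0.020912$)
$\frac{-56136 + L}{w{\left(448 \right)} - 282166} = \frac{-56136 + \frac{21009955}{1004708034}}{\left(-3\right) 448 - 282166} = - \frac{56400269186669}{1004708034 \left(-1344 - 282166\right)} = - \frac{56400269186669}{1004708034 \left(-283510\right)} = \left(- \frac{56400269186669}{1004708034}\right) \left(- \frac{1}{283510}\right) = \frac{56400269186669}{284844774719340}$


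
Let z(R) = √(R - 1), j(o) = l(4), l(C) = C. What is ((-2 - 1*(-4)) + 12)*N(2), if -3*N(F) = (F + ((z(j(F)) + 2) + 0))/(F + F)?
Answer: -14/3 - 7*√3/6 ≈ -6.6874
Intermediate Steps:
j(o) = 4
z(R) = √(-1 + R)
N(F) = -(2 + F + √3)/(6*F) (N(F) = -(F + ((√(-1 + 4) + 2) + 0))/(3*(F + F)) = -(F + ((√3 + 2) + 0))/(3*(2*F)) = -(F + ((2 + √3) + 0))*1/(2*F)/3 = -(F + (2 + √3))*1/(2*F)/3 = -(2 + F + √3)*1/(2*F)/3 = -(2 + F + √3)/(6*F))
((-2 - 1*(-4)) + 12)*N(2) = ((-2 - 1*(-4)) + 12)*((⅙)*(-2 - 1*2 - √3)/2) = ((-2 + 4) + 12)*((⅙)*(½)*(-2 - 2 - √3)) = (2 + 12)*((⅙)*(½)*(-4 - √3)) = 14*(-⅓ - √3/12) = -14/3 - 7*√3/6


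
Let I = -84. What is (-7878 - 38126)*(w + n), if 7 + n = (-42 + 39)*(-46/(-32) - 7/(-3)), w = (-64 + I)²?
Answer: -4027316671/4 ≈ -1.0068e+9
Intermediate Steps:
w = 21904 (w = (-64 - 84)² = (-148)² = 21904)
n = -293/16 (n = -7 + (-42 + 39)*(-46/(-32) - 7/(-3)) = -7 - 3*(-46*(-1/32) - 7*(-⅓)) = -7 - 3*(23/16 + 7/3) = -7 - 3*181/48 = -7 - 181/16 = -293/16 ≈ -18.313)
(-7878 - 38126)*(w + n) = (-7878 - 38126)*(21904 - 293/16) = -46004*350171/16 = -4027316671/4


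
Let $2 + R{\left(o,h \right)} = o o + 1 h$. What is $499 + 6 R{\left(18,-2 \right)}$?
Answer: $2419$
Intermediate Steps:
$R{\left(o,h \right)} = -2 + h + o^{2}$ ($R{\left(o,h \right)} = -2 + \left(o o + 1 h\right) = -2 + \left(o^{2} + h\right) = -2 + \left(h + o^{2}\right) = -2 + h + o^{2}$)
$499 + 6 R{\left(18,-2 \right)} = 499 + 6 \left(-2 - 2 + 18^{2}\right) = 499 + 6 \left(-2 - 2 + 324\right) = 499 + 6 \cdot 320 = 499 + 1920 = 2419$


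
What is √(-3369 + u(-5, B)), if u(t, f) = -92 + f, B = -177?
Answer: I*√3638 ≈ 60.316*I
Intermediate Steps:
√(-3369 + u(-5, B)) = √(-3369 + (-92 - 177)) = √(-3369 - 269) = √(-3638) = I*√3638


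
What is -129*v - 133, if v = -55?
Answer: 6962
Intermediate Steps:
-129*v - 133 = -129*(-55) - 133 = 7095 - 133 = 6962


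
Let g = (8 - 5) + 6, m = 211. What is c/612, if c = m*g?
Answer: 211/68 ≈ 3.1029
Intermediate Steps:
g = 9 (g = 3 + 6 = 9)
c = 1899 (c = 211*9 = 1899)
c/612 = 1899/612 = 1899*(1/612) = 211/68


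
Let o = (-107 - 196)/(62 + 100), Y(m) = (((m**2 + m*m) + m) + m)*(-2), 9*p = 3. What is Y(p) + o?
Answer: -197/54 ≈ -3.6481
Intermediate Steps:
p = 1/3 (p = (1/9)*3 = 1/3 ≈ 0.33333)
Y(m) = -4*m - 4*m**2 (Y(m) = (((m**2 + m**2) + m) + m)*(-2) = ((2*m**2 + m) + m)*(-2) = ((m + 2*m**2) + m)*(-2) = (2*m + 2*m**2)*(-2) = -4*m - 4*m**2)
o = -101/54 (o = -303/162 = -303*1/162 = -101/54 ≈ -1.8704)
Y(p) + o = -4*1/3*(1 + 1/3) - 101/54 = -4*1/3*4/3 - 101/54 = -16/9 - 101/54 = -197/54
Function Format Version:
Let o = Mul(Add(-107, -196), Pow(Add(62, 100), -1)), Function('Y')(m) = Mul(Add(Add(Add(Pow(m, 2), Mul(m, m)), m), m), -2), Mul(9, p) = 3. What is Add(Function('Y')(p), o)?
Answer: Rational(-197, 54) ≈ -3.6481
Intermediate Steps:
p = Rational(1, 3) (p = Mul(Rational(1, 9), 3) = Rational(1, 3) ≈ 0.33333)
Function('Y')(m) = Add(Mul(-4, m), Mul(-4, Pow(m, 2))) (Function('Y')(m) = Mul(Add(Add(Add(Pow(m, 2), Pow(m, 2)), m), m), -2) = Mul(Add(Add(Mul(2, Pow(m, 2)), m), m), -2) = Mul(Add(Add(m, Mul(2, Pow(m, 2))), m), -2) = Mul(Add(Mul(2, m), Mul(2, Pow(m, 2))), -2) = Add(Mul(-4, m), Mul(-4, Pow(m, 2))))
o = Rational(-101, 54) (o = Mul(-303, Pow(162, -1)) = Mul(-303, Rational(1, 162)) = Rational(-101, 54) ≈ -1.8704)
Add(Function('Y')(p), o) = Add(Mul(-4, Rational(1, 3), Add(1, Rational(1, 3))), Rational(-101, 54)) = Add(Mul(-4, Rational(1, 3), Rational(4, 3)), Rational(-101, 54)) = Add(Rational(-16, 9), Rational(-101, 54)) = Rational(-197, 54)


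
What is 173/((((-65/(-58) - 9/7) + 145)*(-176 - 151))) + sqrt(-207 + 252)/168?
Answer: -70238/19228581 + sqrt(5)/56 ≈ 0.036277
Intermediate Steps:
173/((((-65/(-58) - 9/7) + 145)*(-176 - 151))) + sqrt(-207 + 252)/168 = 173/((((-65*(-1/58) - 9*1/7) + 145)*(-327))) + sqrt(45)*(1/168) = 173/((((65/58 - 9/7) + 145)*(-327))) + (3*sqrt(5))*(1/168) = 173/(((-67/406 + 145)*(-327))) + sqrt(5)/56 = 173/(((58803/406)*(-327))) + sqrt(5)/56 = 173/(-19228581/406) + sqrt(5)/56 = 173*(-406/19228581) + sqrt(5)/56 = -70238/19228581 + sqrt(5)/56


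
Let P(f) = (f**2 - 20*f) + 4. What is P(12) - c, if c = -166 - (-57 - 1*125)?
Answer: -108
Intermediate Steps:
P(f) = 4 + f**2 - 20*f
c = 16 (c = -166 - (-57 - 125) = -166 - 1*(-182) = -166 + 182 = 16)
P(12) - c = (4 + 12**2 - 20*12) - 1*16 = (4 + 144 - 240) - 16 = -92 - 16 = -108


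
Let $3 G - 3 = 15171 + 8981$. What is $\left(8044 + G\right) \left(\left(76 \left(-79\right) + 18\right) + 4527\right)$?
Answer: $- \frac{70450733}{3} \approx -2.3484 \cdot 10^{7}$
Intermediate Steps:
$G = \frac{24155}{3}$ ($G = 1 + \frac{15171 + 8981}{3} = 1 + \frac{1}{3} \cdot 24152 = 1 + \frac{24152}{3} = \frac{24155}{3} \approx 8051.7$)
$\left(8044 + G\right) \left(\left(76 \left(-79\right) + 18\right) + 4527\right) = \left(8044 + \frac{24155}{3}\right) \left(\left(76 \left(-79\right) + 18\right) + 4527\right) = \frac{48287 \left(\left(-6004 + 18\right) + 4527\right)}{3} = \frac{48287 \left(-5986 + 4527\right)}{3} = \frac{48287}{3} \left(-1459\right) = - \frac{70450733}{3}$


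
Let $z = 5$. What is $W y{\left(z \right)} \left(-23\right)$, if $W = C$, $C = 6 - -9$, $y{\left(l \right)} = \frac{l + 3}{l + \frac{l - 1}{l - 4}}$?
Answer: $- \frac{920}{3} \approx -306.67$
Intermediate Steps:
$y{\left(l \right)} = \frac{3 + l}{l + \frac{-1 + l}{-4 + l}}$
$C = 15$ ($C = 6 + 9 = 15$)
$W = 15$
$W y{\left(z \right)} \left(-23\right) = 15 \frac{12 + 5 - 5^{2}}{1 - 5^{2} + 3 \cdot 5} \left(-23\right) = 15 \frac{12 + 5 - 25}{1 - 25 + 15} \left(-23\right) = 15 \frac{1}{-9} \left(-8\right) \left(-23\right) = 15 \left(\left(- \frac{1}{9}\right) \left(-8\right)\right) \left(-23\right) = 15 \cdot \frac{8}{9} \left(-23\right) = \frac{40}{3} \left(-23\right) = - \frac{920}{3}$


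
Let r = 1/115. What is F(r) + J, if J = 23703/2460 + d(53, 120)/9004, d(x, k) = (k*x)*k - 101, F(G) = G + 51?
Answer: 3086293141/21226930 ≈ 145.40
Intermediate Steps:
r = 1/115 ≈ 0.0086956
F(G) = 51 + G
d(x, k) = -101 + x*k² (d(x, k) = x*k² - 101 = -101 + x*k²)
J = 87110223/922910 (J = 23703/2460 + (-101 + 53*120²)/9004 = 23703*(1/2460) + (-101 + 53*14400)*(1/9004) = 7901/820 + (-101 + 763200)*(1/9004) = 7901/820 + 763099*(1/9004) = 7901/820 + 763099/9004 = 87110223/922910 ≈ 94.386)
F(r) + J = (51 + 1/115) + 87110223/922910 = 5866/115 + 87110223/922910 = 3086293141/21226930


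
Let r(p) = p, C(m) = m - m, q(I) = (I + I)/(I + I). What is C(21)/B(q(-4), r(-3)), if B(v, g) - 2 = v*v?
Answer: 0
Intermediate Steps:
q(I) = 1 (q(I) = (2*I)/((2*I)) = (2*I)*(1/(2*I)) = 1)
C(m) = 0
B(v, g) = 2 + v² (B(v, g) = 2 + v*v = 2 + v²)
C(21)/B(q(-4), r(-3)) = 0/(2 + 1²) = 0/(2 + 1) = 0/3 = 0*(⅓) = 0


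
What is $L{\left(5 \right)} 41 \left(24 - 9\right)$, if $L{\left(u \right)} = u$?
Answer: $3075$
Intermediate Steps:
$L{\left(5 \right)} 41 \left(24 - 9\right) = 5 \cdot 41 \left(24 - 9\right) = 205 \left(24 - 9\right) = 205 \cdot 15 = 3075$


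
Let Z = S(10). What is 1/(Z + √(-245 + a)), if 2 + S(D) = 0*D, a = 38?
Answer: -2/211 - 3*I*√23/211 ≈ -0.0094787 - 0.068187*I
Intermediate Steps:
S(D) = -2 (S(D) = -2 + 0*D = -2 + 0 = -2)
Z = -2
1/(Z + √(-245 + a)) = 1/(-2 + √(-245 + 38)) = 1/(-2 + √(-207)) = 1/(-2 + 3*I*√23)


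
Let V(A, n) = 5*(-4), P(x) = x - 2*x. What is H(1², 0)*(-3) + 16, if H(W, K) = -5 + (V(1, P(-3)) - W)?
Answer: 94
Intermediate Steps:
P(x) = -x
V(A, n) = -20
H(W, K) = -25 - W (H(W, K) = -5 + (-20 - W) = -25 - W)
H(1², 0)*(-3) + 16 = (-25 - 1*1²)*(-3) + 16 = (-25 - 1*1)*(-3) + 16 = (-25 - 1)*(-3) + 16 = -26*(-3) + 16 = 78 + 16 = 94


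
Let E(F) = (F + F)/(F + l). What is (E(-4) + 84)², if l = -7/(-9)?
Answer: 6290064/841 ≈ 7479.3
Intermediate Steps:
l = 7/9 (l = -7*(-⅑) = 7/9 ≈ 0.77778)
E(F) = 2*F/(7/9 + F) (E(F) = (F + F)/(F + 7/9) = (2*F)/(7/9 + F) = 2*F/(7/9 + F))
(E(-4) + 84)² = (18*(-4)/(7 + 9*(-4)) + 84)² = (18*(-4)/(7 - 36) + 84)² = (18*(-4)/(-29) + 84)² = (18*(-4)*(-1/29) + 84)² = (72/29 + 84)² = (2508/29)² = 6290064/841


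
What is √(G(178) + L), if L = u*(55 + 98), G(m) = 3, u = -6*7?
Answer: I*√6423 ≈ 80.144*I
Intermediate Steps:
u = -42
L = -6426 (L = -42*(55 + 98) = -42*153 = -6426)
√(G(178) + L) = √(3 - 6426) = √(-6423) = I*√6423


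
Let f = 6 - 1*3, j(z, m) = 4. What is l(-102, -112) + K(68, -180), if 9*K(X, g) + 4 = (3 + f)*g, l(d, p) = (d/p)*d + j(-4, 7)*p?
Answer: -166657/252 ≈ -661.34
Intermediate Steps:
f = 3 (f = 6 - 3 = 3)
l(d, p) = 4*p + d**2/p (l(d, p) = (d/p)*d + 4*p = d**2/p + 4*p = 4*p + d**2/p)
K(X, g) = -4/9 + 2*g/3 (K(X, g) = -4/9 + ((3 + 3)*g)/9 = -4/9 + (6*g)/9 = -4/9 + 2*g/3)
l(-102, -112) + K(68, -180) = (4*(-112) + (-102)**2/(-112)) + (-4/9 + (2/3)*(-180)) = (-448 + 10404*(-1/112)) + (-4/9 - 120) = (-448 - 2601/28) - 1084/9 = -15145/28 - 1084/9 = -166657/252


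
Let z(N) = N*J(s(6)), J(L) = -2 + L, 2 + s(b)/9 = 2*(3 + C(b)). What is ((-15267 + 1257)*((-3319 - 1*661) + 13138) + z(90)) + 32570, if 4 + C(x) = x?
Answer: -128264710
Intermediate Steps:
C(x) = -4 + x
s(b) = -36 + 18*b (s(b) = -18 + 9*(2*(3 + (-4 + b))) = -18 + 9*(2*(-1 + b)) = -18 + 9*(-2 + 2*b) = -18 + (-18 + 18*b) = -36 + 18*b)
z(N) = 70*N (z(N) = N*(-2 + (-36 + 18*6)) = N*(-2 + (-36 + 108)) = N*(-2 + 72) = N*70 = 70*N)
((-15267 + 1257)*((-3319 - 1*661) + 13138) + z(90)) + 32570 = ((-15267 + 1257)*((-3319 - 1*661) + 13138) + 70*90) + 32570 = (-14010*((-3319 - 661) + 13138) + 6300) + 32570 = (-14010*(-3980 + 13138) + 6300) + 32570 = (-14010*9158 + 6300) + 32570 = (-128303580 + 6300) + 32570 = -128297280 + 32570 = -128264710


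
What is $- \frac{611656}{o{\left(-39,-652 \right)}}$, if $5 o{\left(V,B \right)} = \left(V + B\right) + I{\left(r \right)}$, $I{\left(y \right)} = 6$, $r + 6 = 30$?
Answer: $\frac{611656}{137} \approx 4464.6$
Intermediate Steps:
$r = 24$ ($r = -6 + 30 = 24$)
$o{\left(V,B \right)} = \frac{6}{5} + \frac{B}{5} + \frac{V}{5}$ ($o{\left(V,B \right)} = \frac{\left(V + B\right) + 6}{5} = \frac{\left(B + V\right) + 6}{5} = \frac{6 + B + V}{5} = \frac{6}{5} + \frac{B}{5} + \frac{V}{5}$)
$- \frac{611656}{o{\left(-39,-652 \right)}} = - \frac{611656}{\frac{6}{5} + \frac{1}{5} \left(-652\right) + \frac{1}{5} \left(-39\right)} = - \frac{611656}{\frac{6}{5} - \frac{652}{5} - \frac{39}{5}} = - \frac{611656}{-137} = \left(-611656\right) \left(- \frac{1}{137}\right) = \frac{611656}{137}$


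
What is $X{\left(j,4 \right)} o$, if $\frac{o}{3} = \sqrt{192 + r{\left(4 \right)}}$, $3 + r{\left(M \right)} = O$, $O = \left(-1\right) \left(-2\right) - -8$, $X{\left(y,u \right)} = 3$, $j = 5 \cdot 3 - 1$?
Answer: $9 \sqrt{199} \approx 126.96$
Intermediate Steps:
$j = 14$ ($j = 15 - 1 = 14$)
$O = 10$ ($O = 2 + 8 = 10$)
$r{\left(M \right)} = 7$ ($r{\left(M \right)} = -3 + 10 = 7$)
$o = 3 \sqrt{199}$ ($o = 3 \sqrt{192 + 7} = 3 \sqrt{199} \approx 42.32$)
$X{\left(j,4 \right)} o = 3 \cdot 3 \sqrt{199} = 9 \sqrt{199}$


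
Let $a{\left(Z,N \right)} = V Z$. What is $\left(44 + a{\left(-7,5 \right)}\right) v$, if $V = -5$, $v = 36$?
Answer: $2844$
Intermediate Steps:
$a{\left(Z,N \right)} = - 5 Z$
$\left(44 + a{\left(-7,5 \right)}\right) v = \left(44 - -35\right) 36 = \left(44 + 35\right) 36 = 79 \cdot 36 = 2844$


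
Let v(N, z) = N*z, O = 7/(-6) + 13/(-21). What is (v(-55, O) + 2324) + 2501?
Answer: 68925/14 ≈ 4923.2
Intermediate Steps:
O = -25/14 (O = 7*(-⅙) + 13*(-1/21) = -7/6 - 13/21 = -25/14 ≈ -1.7857)
(v(-55, O) + 2324) + 2501 = (-55*(-25/14) + 2324) + 2501 = (1375/14 + 2324) + 2501 = 33911/14 + 2501 = 68925/14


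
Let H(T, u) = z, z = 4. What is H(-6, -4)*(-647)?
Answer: -2588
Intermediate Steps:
H(T, u) = 4
H(-6, -4)*(-647) = 4*(-647) = -2588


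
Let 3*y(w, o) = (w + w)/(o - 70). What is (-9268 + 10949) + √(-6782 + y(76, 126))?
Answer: 1681 + I*√2990463/21 ≈ 1681.0 + 82.347*I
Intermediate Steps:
y(w, o) = 2*w/(3*(-70 + o)) (y(w, o) = ((w + w)/(o - 70))/3 = ((2*w)/(-70 + o))/3 = (2*w/(-70 + o))/3 = 2*w/(3*(-70 + o)))
(-9268 + 10949) + √(-6782 + y(76, 126)) = (-9268 + 10949) + √(-6782 + (⅔)*76/(-70 + 126)) = 1681 + √(-6782 + (⅔)*76/56) = 1681 + √(-6782 + (⅔)*76*(1/56)) = 1681 + √(-6782 + 19/21) = 1681 + √(-142403/21) = 1681 + I*√2990463/21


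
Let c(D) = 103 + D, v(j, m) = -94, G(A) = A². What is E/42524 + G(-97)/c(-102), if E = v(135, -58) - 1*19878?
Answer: 100022086/10631 ≈ 9408.5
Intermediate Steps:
E = -19972 (E = -94 - 1*19878 = -94 - 19878 = -19972)
E/42524 + G(-97)/c(-102) = -19972/42524 + (-97)²/(103 - 102) = -19972*1/42524 + 9409/1 = -4993/10631 + 9409*1 = -4993/10631 + 9409 = 100022086/10631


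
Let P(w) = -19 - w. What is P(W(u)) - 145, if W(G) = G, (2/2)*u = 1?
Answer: -165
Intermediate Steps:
u = 1
P(W(u)) - 145 = (-19 - 1*1) - 145 = (-19 - 1) - 145 = -20 - 145 = -165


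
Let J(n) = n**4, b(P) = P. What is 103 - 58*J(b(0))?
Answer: 103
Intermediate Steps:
103 - 58*J(b(0)) = 103 - 58*0**4 = 103 - 58*0 = 103 + 0 = 103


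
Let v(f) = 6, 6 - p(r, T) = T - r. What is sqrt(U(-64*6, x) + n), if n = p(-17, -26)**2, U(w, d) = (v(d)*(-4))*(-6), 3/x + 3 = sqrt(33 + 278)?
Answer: 3*sqrt(41) ≈ 19.209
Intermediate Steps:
p(r, T) = 6 + r - T (p(r, T) = 6 - (T - r) = 6 + (r - T) = 6 + r - T)
x = 3/(-3 + sqrt(311)) (x = 3/(-3 + sqrt(33 + 278)) = 3/(-3 + sqrt(311)) ≈ 0.20499)
U(w, d) = 144 (U(w, d) = (6*(-4))*(-6) = -24*(-6) = 144)
n = 225 (n = (6 - 17 - 1*(-26))**2 = (6 - 17 + 26)**2 = 15**2 = 225)
sqrt(U(-64*6, x) + n) = sqrt(144 + 225) = sqrt(369) = 3*sqrt(41)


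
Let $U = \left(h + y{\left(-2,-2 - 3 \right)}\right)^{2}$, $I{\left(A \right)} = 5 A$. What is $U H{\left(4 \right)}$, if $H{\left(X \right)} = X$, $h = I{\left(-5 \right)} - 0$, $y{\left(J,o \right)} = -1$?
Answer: $2704$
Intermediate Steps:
$h = -25$ ($h = 5 \left(-5\right) - 0 = -25 + 0 = -25$)
$U = 676$ ($U = \left(-25 - 1\right)^{2} = \left(-26\right)^{2} = 676$)
$U H{\left(4 \right)} = 676 \cdot 4 = 2704$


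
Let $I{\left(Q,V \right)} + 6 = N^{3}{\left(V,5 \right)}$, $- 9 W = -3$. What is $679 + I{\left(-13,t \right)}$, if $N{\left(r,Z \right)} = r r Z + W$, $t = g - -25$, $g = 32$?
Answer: $\frac{115757634930427}{27} \approx 4.2873 \cdot 10^{12}$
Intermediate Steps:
$W = \frac{1}{3}$ ($W = \left(- \frac{1}{9}\right) \left(-3\right) = \frac{1}{3} \approx 0.33333$)
$t = 57$ ($t = 32 - -25 = 32 + 25 = 57$)
$N{\left(r,Z \right)} = \frac{1}{3} + Z r^{2}$ ($N{\left(r,Z \right)} = r r Z + \frac{1}{3} = r^{2} Z + \frac{1}{3} = Z r^{2} + \frac{1}{3} = \frac{1}{3} + Z r^{2}$)
$I{\left(Q,V \right)} = -6 + \left(\frac{1}{3} + 5 V^{2}\right)^{3}$
$679 + I{\left(-13,t \right)} = 679 - \left(6 - \frac{\left(1 + 15 \cdot 57^{2}\right)^{3}}{27}\right) = 679 - \left(6 - \frac{\left(1 + 15 \cdot 3249\right)^{3}}{27}\right) = 679 - \left(6 - \frac{\left(1 + 48735\right)^{3}}{27}\right) = 679 - \left(6 - \frac{48736^{3}}{27}\right) = 679 + \left(-6 + \frac{1}{27} \cdot 115757634912256\right) = 679 + \left(-6 + \frac{115757634912256}{27}\right) = 679 + \frac{115757634912094}{27} = \frac{115757634930427}{27}$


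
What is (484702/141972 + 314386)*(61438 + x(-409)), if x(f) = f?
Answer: 453999754642821/23662 ≈ 1.9187e+10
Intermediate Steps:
(484702/141972 + 314386)*(61438 + x(-409)) = (484702/141972 + 314386)*(61438 - 409) = (484702*(1/141972) + 314386)*61029 = (242351/70986 + 314386)*61029 = (22317246947/70986)*61029 = 453999754642821/23662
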